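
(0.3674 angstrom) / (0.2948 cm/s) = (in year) 3.952e-16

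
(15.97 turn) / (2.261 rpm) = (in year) 1.344e-05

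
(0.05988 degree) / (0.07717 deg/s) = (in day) 8.981e-06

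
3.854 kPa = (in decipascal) 3.854e+04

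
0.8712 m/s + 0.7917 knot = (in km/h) 4.603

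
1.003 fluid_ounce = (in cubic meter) 2.966e-05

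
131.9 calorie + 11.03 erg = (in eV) 3.444e+21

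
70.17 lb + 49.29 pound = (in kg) 54.19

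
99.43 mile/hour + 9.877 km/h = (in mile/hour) 105.6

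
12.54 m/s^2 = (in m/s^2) 12.54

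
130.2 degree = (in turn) 0.3617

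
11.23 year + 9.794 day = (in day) 4109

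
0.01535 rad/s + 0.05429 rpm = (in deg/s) 1.205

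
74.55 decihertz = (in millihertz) 7455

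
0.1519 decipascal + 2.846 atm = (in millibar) 2884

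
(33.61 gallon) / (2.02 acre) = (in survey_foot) 5.106e-05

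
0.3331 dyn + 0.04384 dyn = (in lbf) 8.474e-07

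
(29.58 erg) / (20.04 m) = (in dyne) 0.01476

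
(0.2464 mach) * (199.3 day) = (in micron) 1.445e+15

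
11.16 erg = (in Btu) 1.058e-09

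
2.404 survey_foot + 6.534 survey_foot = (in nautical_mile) 0.001471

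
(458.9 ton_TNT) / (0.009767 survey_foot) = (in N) 6.45e+14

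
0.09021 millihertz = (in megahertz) 9.021e-11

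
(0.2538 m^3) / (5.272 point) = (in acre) 0.03372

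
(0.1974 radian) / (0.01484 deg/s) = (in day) 0.008821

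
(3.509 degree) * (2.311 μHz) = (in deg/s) 8.109e-06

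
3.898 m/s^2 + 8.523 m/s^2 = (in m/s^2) 12.42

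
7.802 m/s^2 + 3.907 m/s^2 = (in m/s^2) 11.71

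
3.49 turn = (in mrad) 2.193e+04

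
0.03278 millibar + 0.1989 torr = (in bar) 0.000298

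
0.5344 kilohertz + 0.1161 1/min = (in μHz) 5.344e+08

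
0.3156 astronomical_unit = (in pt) 1.338e+14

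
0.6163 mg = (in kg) 6.163e-07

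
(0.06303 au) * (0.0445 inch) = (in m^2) 1.066e+07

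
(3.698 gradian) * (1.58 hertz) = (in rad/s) 0.09178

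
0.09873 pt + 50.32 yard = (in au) 3.076e-10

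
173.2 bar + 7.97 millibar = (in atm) 170.9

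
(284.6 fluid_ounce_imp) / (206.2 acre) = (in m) 9.691e-09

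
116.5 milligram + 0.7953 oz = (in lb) 0.04996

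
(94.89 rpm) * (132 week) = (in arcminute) 2.727e+12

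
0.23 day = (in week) 0.03286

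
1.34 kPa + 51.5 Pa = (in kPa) 1.391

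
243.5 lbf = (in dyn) 1.083e+08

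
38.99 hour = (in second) 1.404e+05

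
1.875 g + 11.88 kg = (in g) 1.188e+04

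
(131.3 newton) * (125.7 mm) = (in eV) 1.03e+20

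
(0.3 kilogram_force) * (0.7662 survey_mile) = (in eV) 2.264e+22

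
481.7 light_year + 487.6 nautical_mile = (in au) 3.046e+07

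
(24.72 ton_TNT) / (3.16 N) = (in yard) 3.579e+10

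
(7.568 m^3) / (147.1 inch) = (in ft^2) 21.8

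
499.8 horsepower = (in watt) 3.727e+05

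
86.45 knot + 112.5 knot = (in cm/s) 1.023e+04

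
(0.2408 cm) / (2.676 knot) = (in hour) 4.859e-07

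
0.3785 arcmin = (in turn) 1.752e-05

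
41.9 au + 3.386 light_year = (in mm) 3.204e+19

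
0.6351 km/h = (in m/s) 0.1764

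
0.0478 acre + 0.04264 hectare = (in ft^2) 6672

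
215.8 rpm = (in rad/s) 22.6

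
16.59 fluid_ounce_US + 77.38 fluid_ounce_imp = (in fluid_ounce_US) 90.93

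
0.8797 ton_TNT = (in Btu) 3.489e+06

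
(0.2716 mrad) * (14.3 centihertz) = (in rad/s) 3.884e-05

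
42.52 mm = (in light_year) 4.494e-18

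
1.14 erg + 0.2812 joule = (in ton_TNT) 6.721e-11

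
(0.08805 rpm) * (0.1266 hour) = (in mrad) 4202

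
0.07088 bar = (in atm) 0.06995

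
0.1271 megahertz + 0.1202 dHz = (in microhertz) 1.271e+11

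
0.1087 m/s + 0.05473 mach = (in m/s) 18.74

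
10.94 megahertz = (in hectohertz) 1.094e+05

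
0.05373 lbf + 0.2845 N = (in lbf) 0.1177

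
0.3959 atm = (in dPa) 4.011e+05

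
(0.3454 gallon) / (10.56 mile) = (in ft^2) 8.281e-07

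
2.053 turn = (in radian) 12.9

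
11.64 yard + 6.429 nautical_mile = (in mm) 1.192e+07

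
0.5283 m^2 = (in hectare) 5.283e-05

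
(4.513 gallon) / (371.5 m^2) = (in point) 0.1304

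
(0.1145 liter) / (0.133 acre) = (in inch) 8.375e-06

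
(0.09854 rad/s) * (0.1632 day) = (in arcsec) 2.866e+08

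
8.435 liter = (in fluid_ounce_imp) 296.9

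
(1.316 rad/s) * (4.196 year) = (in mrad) 1.741e+11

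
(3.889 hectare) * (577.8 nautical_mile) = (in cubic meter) 4.162e+10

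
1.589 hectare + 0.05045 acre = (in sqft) 1.732e+05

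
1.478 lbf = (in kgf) 0.6704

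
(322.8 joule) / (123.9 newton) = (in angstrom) 2.605e+10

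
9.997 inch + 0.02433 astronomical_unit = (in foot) 1.194e+10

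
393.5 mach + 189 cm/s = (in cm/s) 1.34e+07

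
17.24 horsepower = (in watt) 1.286e+04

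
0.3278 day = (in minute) 472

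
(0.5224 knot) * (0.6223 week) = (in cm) 1.011e+07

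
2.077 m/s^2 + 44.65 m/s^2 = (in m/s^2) 46.73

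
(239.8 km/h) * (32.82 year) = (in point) 1.954e+14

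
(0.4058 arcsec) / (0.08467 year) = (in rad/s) 7.368e-13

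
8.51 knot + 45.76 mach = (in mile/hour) 3.486e+04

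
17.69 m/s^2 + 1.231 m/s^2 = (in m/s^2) 18.92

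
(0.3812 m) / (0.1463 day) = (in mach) 8.857e-08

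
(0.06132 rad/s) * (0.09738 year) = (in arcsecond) 3.884e+10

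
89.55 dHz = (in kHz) 0.008955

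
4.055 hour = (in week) 0.02414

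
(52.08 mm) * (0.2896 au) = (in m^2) 2.256e+09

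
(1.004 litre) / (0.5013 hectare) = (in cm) 2.003e-05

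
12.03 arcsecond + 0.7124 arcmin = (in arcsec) 54.77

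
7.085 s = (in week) 1.171e-05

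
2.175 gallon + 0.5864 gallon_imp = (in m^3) 0.0109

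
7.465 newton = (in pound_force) 1.678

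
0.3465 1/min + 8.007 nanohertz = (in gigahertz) 5.775e-12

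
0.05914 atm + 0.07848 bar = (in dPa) 1.384e+05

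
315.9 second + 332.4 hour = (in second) 1.197e+06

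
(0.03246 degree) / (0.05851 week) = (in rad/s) 1.601e-08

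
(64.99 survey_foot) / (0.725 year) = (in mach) 2.544e-09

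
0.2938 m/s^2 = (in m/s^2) 0.2938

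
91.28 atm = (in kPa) 9249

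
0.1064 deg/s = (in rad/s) 0.001857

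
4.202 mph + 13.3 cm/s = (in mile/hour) 4.5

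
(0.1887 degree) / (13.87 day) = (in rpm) 2.624e-08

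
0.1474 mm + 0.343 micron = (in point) 0.4188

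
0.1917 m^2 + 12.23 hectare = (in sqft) 1.316e+06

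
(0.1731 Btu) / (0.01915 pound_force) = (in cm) 2.144e+05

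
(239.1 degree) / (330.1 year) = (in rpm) 3.828e-09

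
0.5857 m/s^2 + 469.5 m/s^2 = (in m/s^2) 470.1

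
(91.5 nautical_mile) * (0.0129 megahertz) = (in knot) 4.249e+09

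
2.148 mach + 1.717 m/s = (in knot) 1425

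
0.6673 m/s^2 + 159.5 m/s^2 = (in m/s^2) 160.2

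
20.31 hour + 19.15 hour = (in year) 0.004505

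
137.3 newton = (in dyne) 1.373e+07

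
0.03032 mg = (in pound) 6.684e-08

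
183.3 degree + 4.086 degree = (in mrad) 3271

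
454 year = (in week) 2.367e+04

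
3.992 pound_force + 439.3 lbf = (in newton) 1972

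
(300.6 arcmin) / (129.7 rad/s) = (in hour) 1.873e-07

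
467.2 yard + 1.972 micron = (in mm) 4.272e+05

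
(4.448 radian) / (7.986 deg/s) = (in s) 31.91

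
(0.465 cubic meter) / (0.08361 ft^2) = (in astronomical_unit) 4.002e-10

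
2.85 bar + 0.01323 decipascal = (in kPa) 285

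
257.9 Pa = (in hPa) 2.579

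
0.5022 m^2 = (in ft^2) 5.406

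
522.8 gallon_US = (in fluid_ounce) 6.692e+04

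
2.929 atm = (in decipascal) 2.968e+06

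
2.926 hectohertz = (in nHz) 2.926e+11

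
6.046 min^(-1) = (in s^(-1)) 0.1008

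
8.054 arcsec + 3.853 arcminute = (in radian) 0.00116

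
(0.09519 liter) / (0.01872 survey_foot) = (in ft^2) 0.1796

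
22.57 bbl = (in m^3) 3.588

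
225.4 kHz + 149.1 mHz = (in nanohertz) 2.254e+14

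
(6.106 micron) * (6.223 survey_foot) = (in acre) 2.862e-09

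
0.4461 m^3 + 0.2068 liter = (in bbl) 2.807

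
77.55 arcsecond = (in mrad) 0.376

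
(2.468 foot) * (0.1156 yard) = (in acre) 1.965e-05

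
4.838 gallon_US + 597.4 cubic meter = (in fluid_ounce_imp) 2.103e+07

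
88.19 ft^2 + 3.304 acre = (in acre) 3.306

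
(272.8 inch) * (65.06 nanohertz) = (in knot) 8.763e-07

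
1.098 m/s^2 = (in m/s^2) 1.098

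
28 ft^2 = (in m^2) 2.601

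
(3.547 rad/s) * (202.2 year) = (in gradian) 1.44e+12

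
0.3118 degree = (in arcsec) 1122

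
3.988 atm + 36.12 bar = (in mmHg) 3.012e+04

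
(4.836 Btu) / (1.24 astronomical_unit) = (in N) 2.751e-08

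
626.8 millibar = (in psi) 9.091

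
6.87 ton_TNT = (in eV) 1.794e+29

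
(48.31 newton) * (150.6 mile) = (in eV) 7.308e+25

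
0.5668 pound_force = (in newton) 2.521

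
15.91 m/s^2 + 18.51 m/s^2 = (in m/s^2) 34.42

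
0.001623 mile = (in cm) 261.2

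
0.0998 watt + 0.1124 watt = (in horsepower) 0.0002846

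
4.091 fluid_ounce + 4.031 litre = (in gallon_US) 1.097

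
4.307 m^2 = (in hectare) 0.0004307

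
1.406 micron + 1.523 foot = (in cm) 46.42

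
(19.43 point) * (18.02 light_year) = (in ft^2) 1.258e+16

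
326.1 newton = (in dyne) 3.261e+07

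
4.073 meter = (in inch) 160.4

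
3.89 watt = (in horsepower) 0.005217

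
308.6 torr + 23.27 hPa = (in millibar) 434.7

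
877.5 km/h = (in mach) 0.7159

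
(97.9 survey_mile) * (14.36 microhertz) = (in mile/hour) 5.061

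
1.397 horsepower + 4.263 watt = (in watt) 1046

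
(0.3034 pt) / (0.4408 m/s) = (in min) 4.047e-06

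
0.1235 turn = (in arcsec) 1.601e+05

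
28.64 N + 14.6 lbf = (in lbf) 21.04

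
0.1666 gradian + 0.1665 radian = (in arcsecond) 3.488e+04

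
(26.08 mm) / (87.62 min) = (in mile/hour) 1.11e-05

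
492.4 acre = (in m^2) 1.993e+06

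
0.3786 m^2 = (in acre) 9.355e-05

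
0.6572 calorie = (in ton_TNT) 6.572e-10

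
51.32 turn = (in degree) 1.848e+04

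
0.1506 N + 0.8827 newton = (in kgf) 0.1054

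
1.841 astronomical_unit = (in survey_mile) 1.711e+08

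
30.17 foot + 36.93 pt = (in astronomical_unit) 6.156e-11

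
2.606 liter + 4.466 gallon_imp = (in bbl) 0.1441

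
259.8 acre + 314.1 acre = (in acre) 573.9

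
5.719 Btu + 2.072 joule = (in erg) 6.036e+10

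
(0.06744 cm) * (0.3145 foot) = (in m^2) 6.465e-05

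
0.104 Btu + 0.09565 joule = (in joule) 109.8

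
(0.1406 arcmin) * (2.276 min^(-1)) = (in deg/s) 8.889e-05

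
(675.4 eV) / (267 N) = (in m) 4.053e-19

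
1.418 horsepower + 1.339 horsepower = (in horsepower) 2.757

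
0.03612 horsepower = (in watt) 26.93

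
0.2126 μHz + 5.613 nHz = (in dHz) 2.182e-06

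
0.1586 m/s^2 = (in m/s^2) 0.1586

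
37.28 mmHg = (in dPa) 4.97e+04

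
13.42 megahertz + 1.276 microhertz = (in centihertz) 1.342e+09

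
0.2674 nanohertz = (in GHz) 2.674e-19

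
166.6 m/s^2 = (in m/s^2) 166.6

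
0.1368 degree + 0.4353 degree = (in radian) 0.009985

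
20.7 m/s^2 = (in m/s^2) 20.7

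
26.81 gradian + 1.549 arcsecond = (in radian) 0.4211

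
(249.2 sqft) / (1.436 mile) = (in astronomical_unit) 6.697e-14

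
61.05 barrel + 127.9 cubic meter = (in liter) 1.376e+05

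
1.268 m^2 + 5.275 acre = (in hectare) 2.135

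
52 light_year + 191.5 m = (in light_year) 52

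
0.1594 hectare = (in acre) 0.3939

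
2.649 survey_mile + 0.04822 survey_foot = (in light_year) 4.506e-13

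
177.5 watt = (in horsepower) 0.238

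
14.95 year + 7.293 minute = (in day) 5457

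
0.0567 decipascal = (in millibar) 5.67e-05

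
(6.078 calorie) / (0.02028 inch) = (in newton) 4.937e+04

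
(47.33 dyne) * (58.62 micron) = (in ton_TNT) 6.631e-18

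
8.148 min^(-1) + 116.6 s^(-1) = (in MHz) 0.0001167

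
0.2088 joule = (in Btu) 0.0001979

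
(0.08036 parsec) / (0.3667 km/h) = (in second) 2.434e+16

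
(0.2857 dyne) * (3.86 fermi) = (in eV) 0.06883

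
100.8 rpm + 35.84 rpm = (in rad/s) 14.31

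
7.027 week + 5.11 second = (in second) 4.25e+06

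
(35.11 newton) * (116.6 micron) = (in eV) 2.555e+16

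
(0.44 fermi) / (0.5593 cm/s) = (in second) 7.867e-14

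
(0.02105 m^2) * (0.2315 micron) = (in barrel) 3.065e-08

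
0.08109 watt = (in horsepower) 0.0001087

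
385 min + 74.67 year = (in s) 2.355e+09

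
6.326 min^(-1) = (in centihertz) 10.54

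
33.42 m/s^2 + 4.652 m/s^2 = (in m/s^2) 38.07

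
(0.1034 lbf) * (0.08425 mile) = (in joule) 62.36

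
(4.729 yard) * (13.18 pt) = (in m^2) 0.02011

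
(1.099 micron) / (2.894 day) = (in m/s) 4.395e-12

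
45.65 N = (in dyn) 4.565e+06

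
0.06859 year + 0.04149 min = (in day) 25.04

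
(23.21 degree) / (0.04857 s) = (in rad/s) 8.34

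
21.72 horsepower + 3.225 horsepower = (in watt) 1.86e+04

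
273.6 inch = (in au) 4.645e-11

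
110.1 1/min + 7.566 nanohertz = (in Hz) 1.835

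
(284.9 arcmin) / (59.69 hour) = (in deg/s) 2.21e-05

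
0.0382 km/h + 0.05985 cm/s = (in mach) 3.292e-05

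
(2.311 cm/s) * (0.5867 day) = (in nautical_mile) 0.6325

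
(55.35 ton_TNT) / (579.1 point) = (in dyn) 1.134e+17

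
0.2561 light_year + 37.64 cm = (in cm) 2.423e+17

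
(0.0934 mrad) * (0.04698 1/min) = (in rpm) 6.984e-07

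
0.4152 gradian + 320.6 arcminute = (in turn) 0.01588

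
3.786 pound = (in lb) 3.786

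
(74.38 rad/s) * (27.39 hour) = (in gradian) 4.669e+08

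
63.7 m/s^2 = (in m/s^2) 63.7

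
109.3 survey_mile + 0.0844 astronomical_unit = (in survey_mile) 7.846e+06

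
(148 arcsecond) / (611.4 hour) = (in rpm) 3.113e-09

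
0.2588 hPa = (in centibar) 0.02588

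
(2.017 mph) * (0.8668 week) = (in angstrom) 4.727e+15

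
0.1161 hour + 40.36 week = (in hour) 6781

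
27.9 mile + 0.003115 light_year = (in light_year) 0.003115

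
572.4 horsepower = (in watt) 4.268e+05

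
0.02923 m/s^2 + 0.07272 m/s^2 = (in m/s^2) 0.102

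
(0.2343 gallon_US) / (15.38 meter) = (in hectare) 5.767e-09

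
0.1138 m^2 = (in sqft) 1.225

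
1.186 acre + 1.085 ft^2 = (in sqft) 5.166e+04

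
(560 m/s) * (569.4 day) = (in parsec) 8.928e-07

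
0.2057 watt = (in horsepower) 0.0002758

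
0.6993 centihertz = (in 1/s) 0.006993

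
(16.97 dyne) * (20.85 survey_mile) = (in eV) 3.554e+19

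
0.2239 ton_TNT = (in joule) 9.368e+08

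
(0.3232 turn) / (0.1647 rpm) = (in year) 3.734e-06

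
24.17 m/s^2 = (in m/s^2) 24.17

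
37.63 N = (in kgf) 3.837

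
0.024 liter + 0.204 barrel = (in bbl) 0.2042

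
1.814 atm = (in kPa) 183.8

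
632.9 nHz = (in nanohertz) 632.9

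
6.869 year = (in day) 2507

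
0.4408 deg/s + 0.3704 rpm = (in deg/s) 2.663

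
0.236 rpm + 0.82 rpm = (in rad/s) 0.1106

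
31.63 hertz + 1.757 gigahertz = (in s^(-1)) 1.757e+09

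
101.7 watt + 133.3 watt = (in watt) 235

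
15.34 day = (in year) 0.04203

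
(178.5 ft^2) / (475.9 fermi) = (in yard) 3.811e+13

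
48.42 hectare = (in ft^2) 5.212e+06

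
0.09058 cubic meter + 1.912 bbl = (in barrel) 2.482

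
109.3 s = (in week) 0.0001807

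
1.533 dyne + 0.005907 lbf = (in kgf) 0.002681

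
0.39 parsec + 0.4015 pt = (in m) 1.203e+16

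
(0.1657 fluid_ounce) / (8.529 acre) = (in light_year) 1.501e-26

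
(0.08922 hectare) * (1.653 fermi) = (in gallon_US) 3.896e-10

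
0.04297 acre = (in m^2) 173.9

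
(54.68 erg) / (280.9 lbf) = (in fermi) 4.376e+06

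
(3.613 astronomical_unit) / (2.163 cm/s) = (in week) 4.132e+07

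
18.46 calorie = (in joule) 77.24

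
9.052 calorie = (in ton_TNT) 9.052e-09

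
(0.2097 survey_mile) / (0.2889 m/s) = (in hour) 0.3245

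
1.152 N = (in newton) 1.152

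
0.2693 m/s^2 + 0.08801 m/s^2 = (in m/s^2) 0.3573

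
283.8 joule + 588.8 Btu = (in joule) 6.215e+05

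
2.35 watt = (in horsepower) 0.003151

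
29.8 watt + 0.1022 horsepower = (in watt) 106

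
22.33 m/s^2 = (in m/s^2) 22.33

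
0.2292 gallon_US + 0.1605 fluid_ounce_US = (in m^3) 0.0008724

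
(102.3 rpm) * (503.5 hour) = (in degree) 1.113e+09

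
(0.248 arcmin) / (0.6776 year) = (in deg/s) 1.934e-10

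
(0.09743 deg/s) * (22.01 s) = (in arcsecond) 7720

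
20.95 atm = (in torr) 1.592e+04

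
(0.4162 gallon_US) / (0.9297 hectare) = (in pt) 0.0004804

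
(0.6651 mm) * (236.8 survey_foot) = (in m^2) 0.048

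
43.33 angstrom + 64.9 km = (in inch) 2.555e+06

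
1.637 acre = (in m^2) 6625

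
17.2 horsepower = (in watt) 1.283e+04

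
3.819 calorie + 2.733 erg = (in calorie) 3.819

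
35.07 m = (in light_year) 3.707e-15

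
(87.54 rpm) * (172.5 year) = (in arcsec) 1.029e+16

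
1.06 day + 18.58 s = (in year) 0.002905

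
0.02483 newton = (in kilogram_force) 0.002532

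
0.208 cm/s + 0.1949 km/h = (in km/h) 0.2024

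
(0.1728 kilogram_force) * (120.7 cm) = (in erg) 2.045e+07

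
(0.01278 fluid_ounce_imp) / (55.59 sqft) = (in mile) 4.369e-11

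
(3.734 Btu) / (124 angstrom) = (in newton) 3.177e+11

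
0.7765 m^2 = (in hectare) 7.765e-05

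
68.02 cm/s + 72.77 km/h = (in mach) 0.06136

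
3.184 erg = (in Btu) 3.018e-10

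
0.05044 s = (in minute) 0.0008407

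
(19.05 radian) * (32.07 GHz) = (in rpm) 5.834e+12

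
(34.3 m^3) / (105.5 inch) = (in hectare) 0.00128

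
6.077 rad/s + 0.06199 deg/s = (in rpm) 58.04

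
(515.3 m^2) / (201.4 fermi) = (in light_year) 0.2704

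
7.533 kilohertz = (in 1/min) 4.52e+05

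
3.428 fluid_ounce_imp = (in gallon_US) 0.02573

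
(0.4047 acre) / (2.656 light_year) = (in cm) 6.518e-12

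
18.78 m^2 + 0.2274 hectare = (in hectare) 0.2293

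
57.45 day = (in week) 8.207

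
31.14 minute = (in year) 5.925e-05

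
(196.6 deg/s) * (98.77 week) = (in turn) 3.262e+07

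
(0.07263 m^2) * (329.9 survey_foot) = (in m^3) 7.303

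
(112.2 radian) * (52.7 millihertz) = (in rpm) 56.46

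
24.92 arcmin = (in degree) 0.4153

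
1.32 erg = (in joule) 1.32e-07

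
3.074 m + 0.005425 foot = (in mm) 3076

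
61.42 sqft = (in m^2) 5.706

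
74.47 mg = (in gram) 0.07447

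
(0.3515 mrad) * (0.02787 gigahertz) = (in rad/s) 9796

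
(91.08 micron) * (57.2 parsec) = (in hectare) 1.608e+10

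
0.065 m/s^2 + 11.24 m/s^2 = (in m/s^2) 11.3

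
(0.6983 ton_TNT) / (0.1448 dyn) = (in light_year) 0.2133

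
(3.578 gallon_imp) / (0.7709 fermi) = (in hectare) 2.11e+09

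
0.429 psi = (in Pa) 2958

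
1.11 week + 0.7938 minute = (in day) 7.771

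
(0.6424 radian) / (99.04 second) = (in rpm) 0.06194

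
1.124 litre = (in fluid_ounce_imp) 39.56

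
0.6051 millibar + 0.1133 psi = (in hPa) 8.417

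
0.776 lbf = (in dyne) 3.452e+05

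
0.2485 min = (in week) 2.465e-05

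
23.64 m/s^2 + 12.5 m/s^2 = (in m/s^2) 36.14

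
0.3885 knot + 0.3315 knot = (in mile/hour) 0.8286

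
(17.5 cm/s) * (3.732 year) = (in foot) 6.757e+07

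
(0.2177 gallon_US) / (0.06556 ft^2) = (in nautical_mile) 7.306e-05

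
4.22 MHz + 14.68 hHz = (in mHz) 4.221e+09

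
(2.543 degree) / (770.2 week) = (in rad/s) 9.528e-11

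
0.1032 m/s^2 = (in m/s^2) 0.1032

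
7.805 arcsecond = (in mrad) 0.03784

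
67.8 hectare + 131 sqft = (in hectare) 67.8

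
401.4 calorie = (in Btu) 1.592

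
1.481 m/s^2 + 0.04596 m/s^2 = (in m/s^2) 1.527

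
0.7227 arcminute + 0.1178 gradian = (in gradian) 0.1312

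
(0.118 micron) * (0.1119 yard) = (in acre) 2.984e-12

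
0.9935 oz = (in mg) 2.817e+04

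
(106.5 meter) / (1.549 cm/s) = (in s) 6875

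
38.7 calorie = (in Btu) 0.1535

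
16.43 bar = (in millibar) 1.643e+04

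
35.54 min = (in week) 0.003526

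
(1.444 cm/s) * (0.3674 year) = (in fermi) 1.673e+20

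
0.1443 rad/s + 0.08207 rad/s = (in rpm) 2.162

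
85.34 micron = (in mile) 5.303e-08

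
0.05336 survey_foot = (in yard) 0.01779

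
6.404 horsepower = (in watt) 4775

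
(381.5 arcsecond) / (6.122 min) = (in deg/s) 0.0002885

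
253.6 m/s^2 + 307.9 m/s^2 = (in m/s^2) 561.5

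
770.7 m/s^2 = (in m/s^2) 770.7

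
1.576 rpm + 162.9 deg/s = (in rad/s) 3.008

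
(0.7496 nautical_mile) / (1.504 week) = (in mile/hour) 0.003414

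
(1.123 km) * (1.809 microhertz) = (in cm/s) 0.2032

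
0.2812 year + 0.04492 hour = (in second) 8.868e+06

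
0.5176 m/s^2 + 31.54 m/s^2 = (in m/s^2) 32.06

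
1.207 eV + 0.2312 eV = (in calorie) 5.507e-20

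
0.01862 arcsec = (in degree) 5.172e-06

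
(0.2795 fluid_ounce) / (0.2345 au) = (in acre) 5.822e-20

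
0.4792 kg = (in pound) 1.056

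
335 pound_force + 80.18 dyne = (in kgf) 152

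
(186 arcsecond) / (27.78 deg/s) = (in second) 0.00186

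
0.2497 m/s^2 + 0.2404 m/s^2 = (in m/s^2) 0.4901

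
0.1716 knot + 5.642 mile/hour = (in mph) 5.839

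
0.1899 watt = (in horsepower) 0.0002547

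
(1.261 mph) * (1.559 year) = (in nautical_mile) 1.496e+04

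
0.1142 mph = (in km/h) 0.1838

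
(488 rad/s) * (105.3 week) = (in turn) 4.946e+09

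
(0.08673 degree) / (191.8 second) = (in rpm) 7.536e-05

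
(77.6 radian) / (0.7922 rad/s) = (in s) 97.96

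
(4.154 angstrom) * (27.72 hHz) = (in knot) 2.238e-06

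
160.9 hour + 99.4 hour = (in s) 9.371e+05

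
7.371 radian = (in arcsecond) 1.52e+06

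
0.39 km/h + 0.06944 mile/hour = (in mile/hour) 0.3118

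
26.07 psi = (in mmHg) 1348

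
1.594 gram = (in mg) 1594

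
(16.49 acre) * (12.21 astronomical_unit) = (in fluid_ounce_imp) 4.29e+21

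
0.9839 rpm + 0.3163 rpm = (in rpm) 1.3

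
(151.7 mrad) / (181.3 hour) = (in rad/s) 2.324e-07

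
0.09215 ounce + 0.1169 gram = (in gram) 2.729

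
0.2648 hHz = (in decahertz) 2.648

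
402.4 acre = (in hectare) 162.8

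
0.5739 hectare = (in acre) 1.418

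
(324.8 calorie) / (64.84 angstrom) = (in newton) 2.096e+11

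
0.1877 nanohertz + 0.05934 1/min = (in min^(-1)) 0.05934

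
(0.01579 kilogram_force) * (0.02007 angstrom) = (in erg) 3.108e-06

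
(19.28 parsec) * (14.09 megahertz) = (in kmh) 3.018e+25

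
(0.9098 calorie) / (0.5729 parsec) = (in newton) 2.153e-16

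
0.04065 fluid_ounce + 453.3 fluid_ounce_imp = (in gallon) 3.403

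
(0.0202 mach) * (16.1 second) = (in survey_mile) 0.06881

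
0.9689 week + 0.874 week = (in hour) 309.6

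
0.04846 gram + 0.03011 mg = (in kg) 4.849e-05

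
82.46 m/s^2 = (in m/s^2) 82.46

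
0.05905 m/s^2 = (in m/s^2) 0.05905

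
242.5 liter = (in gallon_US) 64.06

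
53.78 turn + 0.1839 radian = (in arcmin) 1.162e+06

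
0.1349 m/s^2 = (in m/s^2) 0.1349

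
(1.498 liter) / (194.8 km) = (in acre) 1.9e-12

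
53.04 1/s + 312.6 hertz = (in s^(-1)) 365.6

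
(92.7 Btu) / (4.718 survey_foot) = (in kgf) 6935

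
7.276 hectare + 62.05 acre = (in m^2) 3.239e+05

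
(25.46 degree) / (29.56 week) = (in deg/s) 1.424e-06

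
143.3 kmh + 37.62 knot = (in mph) 132.3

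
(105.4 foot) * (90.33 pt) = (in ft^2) 11.02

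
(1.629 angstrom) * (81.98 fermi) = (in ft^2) 1.437e-22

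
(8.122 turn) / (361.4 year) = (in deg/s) 2.565e-07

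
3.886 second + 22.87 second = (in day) 0.0003097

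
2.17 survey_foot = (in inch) 26.04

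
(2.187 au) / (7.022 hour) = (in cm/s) 1.294e+09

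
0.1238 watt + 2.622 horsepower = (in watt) 1955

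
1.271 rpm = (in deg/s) 7.626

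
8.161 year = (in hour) 7.149e+04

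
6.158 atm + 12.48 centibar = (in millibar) 6364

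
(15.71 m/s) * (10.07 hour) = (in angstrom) 5.695e+15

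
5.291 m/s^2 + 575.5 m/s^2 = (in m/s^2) 580.8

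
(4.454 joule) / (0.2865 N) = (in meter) 15.55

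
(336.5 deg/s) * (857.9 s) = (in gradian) 3.208e+05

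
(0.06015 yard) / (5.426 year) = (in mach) 9.44e-13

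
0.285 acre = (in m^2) 1153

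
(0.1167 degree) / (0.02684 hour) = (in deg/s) 0.001208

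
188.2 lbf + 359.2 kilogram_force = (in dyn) 4.36e+08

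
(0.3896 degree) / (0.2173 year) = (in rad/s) 9.923e-10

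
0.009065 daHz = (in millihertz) 90.65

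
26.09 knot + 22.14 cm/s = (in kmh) 49.12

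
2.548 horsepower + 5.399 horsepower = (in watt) 5926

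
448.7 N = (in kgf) 45.75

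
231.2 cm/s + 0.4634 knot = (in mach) 0.00749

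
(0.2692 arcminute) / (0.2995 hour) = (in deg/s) 4.161e-06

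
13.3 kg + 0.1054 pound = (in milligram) 1.335e+07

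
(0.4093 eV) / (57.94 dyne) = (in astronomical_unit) 7.566e-28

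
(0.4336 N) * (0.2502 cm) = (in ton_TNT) 2.593e-13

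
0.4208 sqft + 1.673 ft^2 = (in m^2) 0.1945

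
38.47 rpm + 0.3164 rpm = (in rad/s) 4.062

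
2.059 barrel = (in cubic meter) 0.3274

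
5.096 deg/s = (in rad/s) 0.08894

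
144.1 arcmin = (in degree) 2.402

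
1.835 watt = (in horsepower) 0.002461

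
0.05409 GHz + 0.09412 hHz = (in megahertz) 54.09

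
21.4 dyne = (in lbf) 4.811e-05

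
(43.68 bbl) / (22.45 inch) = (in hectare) 0.001218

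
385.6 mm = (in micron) 3.856e+05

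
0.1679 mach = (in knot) 111.1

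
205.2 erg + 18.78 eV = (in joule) 2.052e-05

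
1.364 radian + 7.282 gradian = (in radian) 1.478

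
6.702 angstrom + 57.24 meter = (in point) 1.623e+05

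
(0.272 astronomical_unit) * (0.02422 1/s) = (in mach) 2.894e+06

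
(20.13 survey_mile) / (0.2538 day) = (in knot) 2.872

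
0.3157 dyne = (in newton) 3.157e-06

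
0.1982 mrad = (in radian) 0.0001982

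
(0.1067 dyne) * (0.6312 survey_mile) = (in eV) 6.765e+15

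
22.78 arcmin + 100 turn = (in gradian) 4e+04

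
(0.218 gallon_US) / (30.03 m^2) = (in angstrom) 2.748e+05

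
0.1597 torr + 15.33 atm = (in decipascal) 1.553e+07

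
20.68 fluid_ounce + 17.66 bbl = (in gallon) 741.9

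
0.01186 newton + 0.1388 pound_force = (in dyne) 6.293e+04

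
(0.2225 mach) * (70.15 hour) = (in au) 0.0001279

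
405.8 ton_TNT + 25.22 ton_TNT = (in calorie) 4.31e+11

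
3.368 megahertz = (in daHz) 3.368e+05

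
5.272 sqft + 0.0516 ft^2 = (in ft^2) 5.324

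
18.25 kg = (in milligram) 1.825e+07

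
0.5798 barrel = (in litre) 92.18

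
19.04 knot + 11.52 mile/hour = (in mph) 33.43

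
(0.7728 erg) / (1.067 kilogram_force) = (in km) 7.386e-12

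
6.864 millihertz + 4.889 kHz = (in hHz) 48.89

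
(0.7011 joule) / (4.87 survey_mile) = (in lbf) 2.011e-05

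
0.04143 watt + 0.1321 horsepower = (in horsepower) 0.1322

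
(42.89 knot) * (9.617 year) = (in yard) 7.318e+09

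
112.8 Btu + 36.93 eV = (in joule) 1.19e+05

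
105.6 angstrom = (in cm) 1.056e-06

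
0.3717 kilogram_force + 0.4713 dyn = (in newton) 3.645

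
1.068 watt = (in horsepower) 0.001432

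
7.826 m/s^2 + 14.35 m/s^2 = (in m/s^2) 22.18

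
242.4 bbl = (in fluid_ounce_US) 1.303e+06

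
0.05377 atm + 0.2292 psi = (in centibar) 7.029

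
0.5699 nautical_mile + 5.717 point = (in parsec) 3.421e-14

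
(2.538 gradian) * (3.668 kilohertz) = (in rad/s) 146.2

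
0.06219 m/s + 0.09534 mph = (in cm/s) 10.48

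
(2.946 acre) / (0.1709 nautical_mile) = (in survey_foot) 123.6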